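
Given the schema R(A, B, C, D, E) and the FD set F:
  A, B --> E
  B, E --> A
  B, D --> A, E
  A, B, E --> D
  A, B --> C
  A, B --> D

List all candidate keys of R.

{A, B}, {B, D}, {B, E}

{B} never appears on the right of any FD, so every key must include it.
Closure of {A, B} is {A, B, C, D, E}, the whole schema; {A, B} is a candidate key.
Closure of {B, D} is {A, B, C, D, E}, the whole schema; {B, D} is a candidate key.
Closure of {B, E} is {A, B, C, D, E}, the whole schema; {B, E} is a candidate key.
These are minimal and exhaustive — every other superkey contains one of them.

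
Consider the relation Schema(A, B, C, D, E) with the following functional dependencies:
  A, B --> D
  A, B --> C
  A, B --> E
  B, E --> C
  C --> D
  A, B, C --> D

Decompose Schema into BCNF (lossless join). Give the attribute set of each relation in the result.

Candidate key of the original relation: {A, B}.
{A, B, C, D, E}: {B, E} determines {B, C, D, E} here but is not a superkey — split on B, E --> C, D, giving {B, C, D, E} and {A, B, E}.
{B, C, D, E}: {C} determines {C, D} here but is not a superkey — split on C --> D, giving {C, D} and {B, C, E}.
{C, D} has no BCNF violation.
{B, C, E} has no BCNF violation.
{A, B, E} has no BCNF violation.

{A, B, E}; {B, C, E}; {C, D}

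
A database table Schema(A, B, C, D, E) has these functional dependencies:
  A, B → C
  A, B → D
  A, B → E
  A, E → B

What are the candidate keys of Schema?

{A, B}, {A, E}

No FD produces {A}, so it must be in every candidate key.
{A, B}⁺ = {A, B, C, D, E} — all of the relation — so {A, B} is a candidate key.
{A, E}⁺ = {A, B, C, D, E} — all of the relation — so {A, E} is a candidate key.
Any other superkey properly contains one of these, so there are no further candidate keys.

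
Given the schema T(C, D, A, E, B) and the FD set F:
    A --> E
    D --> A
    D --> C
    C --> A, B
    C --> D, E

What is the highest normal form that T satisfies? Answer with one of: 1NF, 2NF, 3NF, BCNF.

Candidate keys: {C}, {D}. Prime attributes: {C, D}.
A --> E breaks BCNF: {A}⁺ = {A, E}, so {A} is not a superkey.
Because {E} is non-prime and the left side of A --> E is not a superkey, the relation is not in 3NF.
All keys have size 1, which rules out partial dependencies — 2NF is satisfied.

2NF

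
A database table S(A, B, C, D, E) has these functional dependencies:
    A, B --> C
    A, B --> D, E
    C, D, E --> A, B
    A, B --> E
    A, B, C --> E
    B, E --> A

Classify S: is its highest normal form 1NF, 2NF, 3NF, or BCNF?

BCNF

Candidate keys: {A, B}, {B, E}, {C, D, E}. Prime attributes: {A, B, C, D, E}.
Each dependency's left side is a superkey — BCNF holds.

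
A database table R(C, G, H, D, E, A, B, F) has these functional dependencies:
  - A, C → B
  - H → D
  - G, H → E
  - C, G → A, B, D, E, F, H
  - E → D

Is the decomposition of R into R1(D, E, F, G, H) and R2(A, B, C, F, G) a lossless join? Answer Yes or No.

Common attributes: {F, G}; their closure is {F, G}.
R1 ⊄ {F, G} and R2 ⊄ {F, G}, so the split is lossy.

No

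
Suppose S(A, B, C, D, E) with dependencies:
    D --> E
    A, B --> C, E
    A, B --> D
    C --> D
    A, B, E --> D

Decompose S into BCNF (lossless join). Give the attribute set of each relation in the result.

{A, B, C}; {C, D}; {D, E}

Candidate key of the original relation: {A, B}.
In {A, B, C, D, E}, {D} is not a superkey ({D}⁺ restricted to this set is {D, E}), so split on D --> E into {D, E} and {A, B, C, D}.
{D, E} is in BCNF.
In {A, B, C, D}, {C} is not a superkey ({C}⁺ restricted to this set is {C, D}), so split on C --> D into {C, D} and {A, B, C}.
{C, D} is in BCNF.
{A, B, C} is in BCNF.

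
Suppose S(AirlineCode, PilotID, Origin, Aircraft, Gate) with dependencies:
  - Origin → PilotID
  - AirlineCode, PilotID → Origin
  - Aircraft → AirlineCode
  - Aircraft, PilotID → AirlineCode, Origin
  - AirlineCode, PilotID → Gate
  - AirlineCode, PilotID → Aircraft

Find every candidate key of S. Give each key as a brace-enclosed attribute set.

{Aircraft, Origin}, {Aircraft, PilotID}, {AirlineCode, Origin}, {AirlineCode, PilotID}

{Aircraft, Origin} is a candidate key since {Aircraft, Origin}⁺ = {Aircraft, AirlineCode, Gate, Origin, PilotID} covers every attribute.
{Aircraft, PilotID} is a candidate key since {Aircraft, PilotID}⁺ = {Aircraft, AirlineCode, Gate, Origin, PilotID} covers every attribute.
{AirlineCode, Origin} is a candidate key since {AirlineCode, Origin}⁺ = {Aircraft, AirlineCode, Gate, Origin, PilotID} covers every attribute.
{AirlineCode, PilotID} is a candidate key since {AirlineCode, PilotID}⁺ = {Aircraft, AirlineCode, Gate, Origin, PilotID} covers every attribute.
No proper subset of any of these is a key, and no other minimal superkey exists.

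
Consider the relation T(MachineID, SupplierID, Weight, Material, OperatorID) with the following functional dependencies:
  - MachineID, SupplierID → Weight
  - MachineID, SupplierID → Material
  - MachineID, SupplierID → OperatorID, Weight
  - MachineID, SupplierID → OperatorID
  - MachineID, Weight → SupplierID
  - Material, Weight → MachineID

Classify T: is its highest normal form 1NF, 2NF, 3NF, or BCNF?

Candidate keys: {MachineID, SupplierID}, {MachineID, Weight}, {Material, Weight}. Prime attributes: {MachineID, Material, SupplierID, Weight}.
Each dependency's left side is a superkey — BCNF holds.

BCNF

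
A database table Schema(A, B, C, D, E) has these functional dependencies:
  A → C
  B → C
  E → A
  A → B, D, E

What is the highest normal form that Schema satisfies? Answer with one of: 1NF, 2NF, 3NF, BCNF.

2NF

Candidate keys: {A}, {E}. Prime attributes: {A, E}.
B → C: {B}⁺ = {B, C}, which is not all of the attributes, so the left side is not a superkey — BCNF is violated.
B → C has non-prime {C} on the right and a non-superkey on the left, so 3NF fails.
Every candidate key is a single attribute, so no partial dependency is possible; 2NF holds.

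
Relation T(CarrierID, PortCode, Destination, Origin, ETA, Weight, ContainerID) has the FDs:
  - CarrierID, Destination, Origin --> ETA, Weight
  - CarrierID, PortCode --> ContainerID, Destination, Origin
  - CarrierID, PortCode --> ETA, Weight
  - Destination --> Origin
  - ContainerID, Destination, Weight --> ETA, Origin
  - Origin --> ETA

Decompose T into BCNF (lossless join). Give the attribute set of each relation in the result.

Candidate key of the original relation: {CarrierID, PortCode}.
In {CarrierID, ContainerID, Destination, ETA, Origin, PortCode, Weight}, {CarrierID, Destination, Origin} is not a superkey ({CarrierID, Destination, Origin}⁺ restricted to this set is {CarrierID, Destination, ETA, Origin, Weight}), so split on CarrierID, Destination, Origin --> ETA, Weight into {CarrierID, Destination, ETA, Origin, Weight} and {CarrierID, ContainerID, Destination, Origin, PortCode}.
In {CarrierID, Destination, ETA, Origin, Weight}, {Destination} is not a superkey ({Destination}⁺ restricted to this set is {Destination, ETA, Origin}), so split on Destination --> ETA, Origin into {Destination, ETA, Origin} and {CarrierID, Destination, Weight}.
In {Destination, ETA, Origin}, {Origin} is not a superkey ({Origin}⁺ restricted to this set is {ETA, Origin}), so split on Origin --> ETA into {ETA, Origin} and {Destination, Origin}.
{ETA, Origin} has no BCNF violation.
{Destination, Origin} has no BCNF violation.
{CarrierID, Destination, Weight} has no BCNF violation.
In {CarrierID, ContainerID, Destination, Origin, PortCode}, {Destination} is not a superkey ({Destination}⁺ restricted to this set is {Destination, Origin}), so split on Destination --> Origin into {Destination, Origin} and {CarrierID, ContainerID, Destination, PortCode}.
{Destination, Origin} has no BCNF violation.
{CarrierID, ContainerID, Destination, PortCode} has no BCNF violation.

{CarrierID, ContainerID, Destination, PortCode}; {CarrierID, Destination, Weight}; {Destination, Origin}; {ETA, Origin}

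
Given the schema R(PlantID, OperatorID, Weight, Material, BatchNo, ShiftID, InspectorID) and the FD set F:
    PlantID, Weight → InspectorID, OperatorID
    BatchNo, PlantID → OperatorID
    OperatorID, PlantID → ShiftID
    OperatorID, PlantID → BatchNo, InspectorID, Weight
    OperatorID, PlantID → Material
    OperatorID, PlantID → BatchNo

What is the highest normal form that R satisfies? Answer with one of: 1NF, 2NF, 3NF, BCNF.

BCNF

Candidate keys: {BatchNo, PlantID}, {OperatorID, PlantID}, {PlantID, Weight}. Prime attributes: {BatchNo, OperatorID, PlantID, Weight}.
Each dependency's left side is a superkey — BCNF holds.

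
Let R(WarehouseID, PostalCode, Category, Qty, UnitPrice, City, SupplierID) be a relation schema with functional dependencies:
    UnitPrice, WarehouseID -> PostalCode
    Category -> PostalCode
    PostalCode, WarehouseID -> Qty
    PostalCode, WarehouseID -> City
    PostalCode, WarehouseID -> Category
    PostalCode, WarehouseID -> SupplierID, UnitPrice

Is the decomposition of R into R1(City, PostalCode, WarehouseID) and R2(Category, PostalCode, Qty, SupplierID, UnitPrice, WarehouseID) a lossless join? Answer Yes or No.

Yes

The shared attributes are {PostalCode, WarehouseID} and {PostalCode, WarehouseID}⁺ = {Category, City, PostalCode, Qty, SupplierID, UnitPrice, WarehouseID}.
Since R1 ⊆ {Category, City, PostalCode, Qty, SupplierID, UnitPrice, WarehouseID}, the intersection is a superkey of R1; the decomposition is lossless.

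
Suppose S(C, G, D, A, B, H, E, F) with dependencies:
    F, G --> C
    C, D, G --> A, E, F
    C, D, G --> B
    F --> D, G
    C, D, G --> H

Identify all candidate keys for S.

{C, D, G}, {F}

{F}⁺ = {A, B, C, D, E, F, G, H} — all of the relation — so {F} is a candidate key.
{C, D, G}⁺ = {A, B, C, D, E, F, G, H} — all of the relation — so {C, D, G} is a candidate key.
No proper subset of any of these is a key, and no other minimal superkey exists.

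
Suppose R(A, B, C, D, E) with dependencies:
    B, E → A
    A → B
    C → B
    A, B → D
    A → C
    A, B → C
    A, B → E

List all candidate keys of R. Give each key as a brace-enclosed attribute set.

{A}, {B, E}, {C, E}

{A} is a candidate key since {A}⁺ = {A, B, C, D, E} covers every attribute.
{B, E} is a candidate key since {B, E}⁺ = {A, B, C, D, E} covers every attribute.
{C, E} is a candidate key since {C, E}⁺ = {A, B, C, D, E} covers every attribute.
These are minimal and exhaustive — every other superkey contains one of them.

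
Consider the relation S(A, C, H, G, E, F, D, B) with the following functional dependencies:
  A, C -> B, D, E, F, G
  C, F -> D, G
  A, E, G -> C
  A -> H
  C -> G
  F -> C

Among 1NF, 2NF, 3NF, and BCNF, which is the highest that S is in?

1NF

Candidate keys: {A, C}, {A, E, G}, {A, F}. Prime attributes: {A, C, E, F, G}.
C, F -> D, G: {C, F}⁺ = {C, D, F, G}, which is not all of the attributes, so the left side is not a superkey — BCNF is violated.
Because {D} is non-prime and the left side of C, F -> D, G is not a superkey, the relation is not in 3NF.
Since {A} ⊂ {A, C} and {A}⁺ ⊇ {H} with {H} non-prime, there is a partial dependency; 2NF fails.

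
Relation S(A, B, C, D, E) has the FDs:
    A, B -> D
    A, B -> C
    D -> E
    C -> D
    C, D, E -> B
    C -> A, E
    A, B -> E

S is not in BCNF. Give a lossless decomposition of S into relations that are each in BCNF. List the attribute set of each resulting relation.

Candidate keys of the original relation: {A, B}, {C}.
In {A, B, C, D, E}, {D} is not a superkey ({D}⁺ restricted to this set is {D, E}), so split on D -> E into {D, E} and {A, B, C, D}.
{D, E} is in BCNF.
{A, B, C, D} is in BCNF.

{A, B, C, D}; {D, E}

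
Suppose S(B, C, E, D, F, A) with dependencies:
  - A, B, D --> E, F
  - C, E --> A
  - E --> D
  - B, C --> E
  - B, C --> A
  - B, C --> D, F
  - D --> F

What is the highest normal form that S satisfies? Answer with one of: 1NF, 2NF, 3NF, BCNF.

Candidate key: {B, C}. Prime attributes: {B, C}.
For A, B, D --> E, F we have {A, B, D}⁺ = {A, B, D, E, F}; {A, B, D} is not a superkey, so BCNF fails.
A, B, D --> E, F determines the non-prime attributes {E, F} from a non-superkey — 3NF is violated.
No non-prime attribute depends on a proper subset of any candidate key, so 2NF holds.

2NF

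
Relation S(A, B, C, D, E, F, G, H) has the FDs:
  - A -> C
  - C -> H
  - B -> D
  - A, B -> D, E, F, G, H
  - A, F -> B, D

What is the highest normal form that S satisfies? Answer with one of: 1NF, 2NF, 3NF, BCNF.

Candidate keys: {A, B}, {A, F}. Prime attributes: {A, B, F}.
A -> C: {A}⁺ = {A, C, H}, which is not all of the attributes, so the left side is not a superkey — BCNF is violated.
A -> C has non-prime {C} on the right and a non-superkey on the left, so 3NF fails.
{A} is a proper subset of the key {A, B}, and {A}⁺ contains the non-prime attributes {C, H} — a partial dependency, so 2NF is violated.

1NF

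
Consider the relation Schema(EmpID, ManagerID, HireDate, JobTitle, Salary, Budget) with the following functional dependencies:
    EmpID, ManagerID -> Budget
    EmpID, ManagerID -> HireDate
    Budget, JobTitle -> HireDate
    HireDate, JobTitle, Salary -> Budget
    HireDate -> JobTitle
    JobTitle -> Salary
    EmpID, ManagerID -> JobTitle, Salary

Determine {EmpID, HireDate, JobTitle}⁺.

Start with {EmpID, HireDate, JobTitle}.
JobTitle -> Salary applies; add {Salary} → now {EmpID, HireDate, JobTitle, Salary}.
HireDate, JobTitle, Salary -> Budget applies; add {Budget} → now {Budget, EmpID, HireDate, JobTitle, Salary}.
No further FD applies.

{Budget, EmpID, HireDate, JobTitle, Salary}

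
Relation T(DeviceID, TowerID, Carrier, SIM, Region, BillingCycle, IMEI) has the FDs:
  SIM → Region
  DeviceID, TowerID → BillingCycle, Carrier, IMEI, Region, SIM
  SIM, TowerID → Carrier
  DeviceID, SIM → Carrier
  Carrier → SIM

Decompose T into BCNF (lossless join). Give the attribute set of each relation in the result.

Candidate key of the original relation: {DeviceID, TowerID}.
{BillingCycle, Carrier, DeviceID, IMEI, Region, SIM, TowerID}: {SIM} determines {Region, SIM} here but is not a superkey — split on SIM → Region, giving {Region, SIM} and {BillingCycle, Carrier, DeviceID, IMEI, SIM, TowerID}.
{Region, SIM} has no BCNF violation.
{BillingCycle, Carrier, DeviceID, IMEI, SIM, TowerID}: {SIM, TowerID} determines {Carrier, SIM, TowerID} here but is not a superkey — split on SIM, TowerID → Carrier, giving {Carrier, SIM, TowerID} and {BillingCycle, DeviceID, IMEI, SIM, TowerID}.
{Carrier, SIM, TowerID}: {Carrier} determines {Carrier, SIM} here but is not a superkey — split on Carrier → SIM, giving {Carrier, SIM} and {Carrier, TowerID}.
{Carrier, SIM} has no BCNF violation.
{Carrier, TowerID} has no BCNF violation.
{BillingCycle, DeviceID, IMEI, SIM, TowerID} has no BCNF violation.

{BillingCycle, DeviceID, IMEI, SIM, TowerID}; {Carrier, SIM}; {Carrier, TowerID}; {Region, SIM}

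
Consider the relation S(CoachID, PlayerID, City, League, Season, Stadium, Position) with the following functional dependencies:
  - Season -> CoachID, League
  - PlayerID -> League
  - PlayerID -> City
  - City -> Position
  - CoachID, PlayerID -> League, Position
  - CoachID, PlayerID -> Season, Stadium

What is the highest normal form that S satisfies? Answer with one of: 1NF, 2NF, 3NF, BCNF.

Candidate keys: {CoachID, PlayerID}, {PlayerID, Season}. Prime attributes: {CoachID, PlayerID, Season}.
Season -> CoachID, League breaks BCNF: {Season}⁺ = {CoachID, League, Season}, so {Season} is not a superkey.
Because {League} is non-prime and the left side of Season -> CoachID, League is not a superkey, the relation is not in 3NF.
Since {PlayerID} ⊂ {CoachID, PlayerID} and {PlayerID}⁺ ⊇ {City, League, Position} with {City, League, Position} non-prime, there is a partial dependency; 2NF fails.

1NF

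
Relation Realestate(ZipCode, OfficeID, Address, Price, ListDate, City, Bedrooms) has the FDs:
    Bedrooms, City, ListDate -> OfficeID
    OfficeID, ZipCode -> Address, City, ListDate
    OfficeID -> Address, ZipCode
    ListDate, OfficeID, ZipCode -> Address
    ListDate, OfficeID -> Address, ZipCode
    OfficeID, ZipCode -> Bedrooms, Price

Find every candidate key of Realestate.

{Bedrooms, City, ListDate}, {OfficeID}

{OfficeID} is a candidate key since {OfficeID}⁺ = {Address, Bedrooms, City, ListDate, OfficeID, Price, ZipCode} covers every attribute.
{Bedrooms, City, ListDate} is a candidate key since {Bedrooms, City, ListDate}⁺ = {Address, Bedrooms, City, ListDate, OfficeID, Price, ZipCode} covers every attribute.
No proper subset of any of these is a key, and no other minimal superkey exists.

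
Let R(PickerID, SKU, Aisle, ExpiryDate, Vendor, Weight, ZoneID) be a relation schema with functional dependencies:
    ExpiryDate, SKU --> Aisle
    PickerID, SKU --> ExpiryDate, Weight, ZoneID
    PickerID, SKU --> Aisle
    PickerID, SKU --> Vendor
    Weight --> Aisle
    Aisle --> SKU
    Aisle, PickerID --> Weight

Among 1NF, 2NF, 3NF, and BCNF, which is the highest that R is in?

Candidate keys: {Aisle, PickerID}, {PickerID, SKU}, {PickerID, Weight}. Prime attributes: {Aisle, PickerID, SKU, Weight}.
ExpiryDate, SKU --> Aisle breaks BCNF: {ExpiryDate, SKU}⁺ = {Aisle, ExpiryDate, SKU}, so {ExpiryDate, SKU} is not a superkey.
Since {Aisle} ⊆ prime attributes and every other non-superkey FD also has a prime right side, the schema is in 3NF.

3NF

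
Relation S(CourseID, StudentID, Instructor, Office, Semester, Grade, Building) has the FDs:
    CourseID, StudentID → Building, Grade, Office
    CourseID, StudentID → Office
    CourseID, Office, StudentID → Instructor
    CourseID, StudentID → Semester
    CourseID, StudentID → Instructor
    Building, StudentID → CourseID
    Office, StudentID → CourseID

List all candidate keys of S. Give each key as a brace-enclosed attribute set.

{StudentID} never appears on the right of any FD, so every key must include it.
{Building, StudentID}⁺ = {Building, CourseID, Grade, Instructor, Office, Semester, StudentID}, which is every attribute, so {Building, StudentID} is a candidate key.
{CourseID, StudentID}⁺ = {Building, CourseID, Grade, Instructor, Office, Semester, StudentID}, which is every attribute, so {CourseID, StudentID} is a candidate key.
{Office, StudentID}⁺ = {Building, CourseID, Grade, Instructor, Office, Semester, StudentID}, which is every attribute, so {Office, StudentID} is a candidate key.
Any other superkey properly contains one of these, so there are no further candidate keys.

{Building, StudentID}, {CourseID, StudentID}, {Office, StudentID}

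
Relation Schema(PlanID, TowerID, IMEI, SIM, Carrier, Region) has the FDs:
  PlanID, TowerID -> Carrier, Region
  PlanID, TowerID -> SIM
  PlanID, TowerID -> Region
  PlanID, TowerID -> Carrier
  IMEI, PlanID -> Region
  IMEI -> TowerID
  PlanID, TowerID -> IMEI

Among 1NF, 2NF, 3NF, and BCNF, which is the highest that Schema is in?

3NF

Candidate keys: {IMEI, PlanID}, {PlanID, TowerID}. Prime attributes: {IMEI, PlanID, TowerID}.
IMEI -> TowerID breaks BCNF: {IMEI}⁺ = {IMEI, TowerID}, so {IMEI} is not a superkey.
But every attribute on its right side ({TowerID}) is prime, and the same holds for every other non-superkey FD, so 3NF still holds.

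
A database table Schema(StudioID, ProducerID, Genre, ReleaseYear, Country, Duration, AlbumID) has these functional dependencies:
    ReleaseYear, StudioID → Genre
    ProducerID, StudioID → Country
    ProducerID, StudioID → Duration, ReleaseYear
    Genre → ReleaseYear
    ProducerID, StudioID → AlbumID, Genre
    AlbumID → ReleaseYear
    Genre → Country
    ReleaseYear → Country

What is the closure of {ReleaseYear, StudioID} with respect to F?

{Country, Genre, ReleaseYear, StudioID}

Start with {ReleaseYear, StudioID}.
ReleaseYear, StudioID → Genre applies; add {Genre} → now {Genre, ReleaseYear, StudioID}.
Genre → Country applies; add {Country} → now {Country, Genre, ReleaseYear, StudioID}.
No further FD applies.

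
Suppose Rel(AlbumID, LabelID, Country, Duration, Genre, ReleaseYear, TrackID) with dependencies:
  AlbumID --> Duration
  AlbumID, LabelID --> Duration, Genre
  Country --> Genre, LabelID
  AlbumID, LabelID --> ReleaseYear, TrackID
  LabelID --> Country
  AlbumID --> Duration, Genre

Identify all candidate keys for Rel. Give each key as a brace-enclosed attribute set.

Attributes never on any right-hand side: {AlbumID} — every candidate key must contain it.
{AlbumID, Country} is a candidate key since {AlbumID, Country}⁺ = {AlbumID, Country, Duration, Genre, LabelID, ReleaseYear, TrackID} covers every attribute.
{AlbumID, LabelID} is a candidate key since {AlbumID, LabelID}⁺ = {AlbumID, Country, Duration, Genre, LabelID, ReleaseYear, TrackID} covers every attribute.
Any other superkey properly contains one of these, so there are no further candidate keys.

{AlbumID, Country}, {AlbumID, LabelID}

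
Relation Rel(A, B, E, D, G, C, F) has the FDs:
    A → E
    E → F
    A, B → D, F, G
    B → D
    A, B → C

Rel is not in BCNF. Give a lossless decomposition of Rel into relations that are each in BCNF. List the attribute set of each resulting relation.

Candidate key of the original relation: {A, B}.
Within {A, B, C, D, E, F, G}: {A}⁺ ∩ {A, B, C, D, E, F, G} = {A, E, F}, not the whole set, so A → E, F violates BCNF; decompose into {A, E, F} and {A, B, C, D, G}.
Within {A, E, F}: {E}⁺ ∩ {A, E, F} = {E, F}, not the whole set, so E → F violates BCNF; decompose into {E, F} and {A, E}.
{E, F}: every determinant is a superkey — BCNF.
{A, E}: every determinant is a superkey — BCNF.
Within {A, B, C, D, G}: {B}⁺ ∩ {A, B, C, D, G} = {B, D}, not the whole set, so B → D violates BCNF; decompose into {B, D} and {A, B, C, G}.
{B, D}: every determinant is a superkey — BCNF.
{A, B, C, G}: every determinant is a superkey — BCNF.

{A, B, C, G}; {A, E}; {B, D}; {E, F}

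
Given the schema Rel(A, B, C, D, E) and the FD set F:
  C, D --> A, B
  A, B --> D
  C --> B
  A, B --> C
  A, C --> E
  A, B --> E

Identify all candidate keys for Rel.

{A, B}⁺ = {A, B, C, D, E} — all of the relation — so {A, B} is a candidate key.
{A, C}⁺ = {A, B, C, D, E} — all of the relation — so {A, C} is a candidate key.
{C, D}⁺ = {A, B, C, D, E} — all of the relation — so {C, D} is a candidate key.
Any other superkey properly contains one of these, so there are no further candidate keys.

{A, B}, {A, C}, {C, D}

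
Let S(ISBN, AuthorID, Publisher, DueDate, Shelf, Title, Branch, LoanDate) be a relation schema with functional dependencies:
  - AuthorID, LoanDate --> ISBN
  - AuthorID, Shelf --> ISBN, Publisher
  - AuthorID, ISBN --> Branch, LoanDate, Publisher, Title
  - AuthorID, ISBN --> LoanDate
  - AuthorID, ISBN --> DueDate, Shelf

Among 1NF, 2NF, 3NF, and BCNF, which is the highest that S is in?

BCNF

Candidate keys: {AuthorID, ISBN}, {AuthorID, LoanDate}, {AuthorID, Shelf}. Prime attributes: {AuthorID, ISBN, LoanDate, Shelf}.
Every FD has a superkey on the left, so the relation is in BCNF.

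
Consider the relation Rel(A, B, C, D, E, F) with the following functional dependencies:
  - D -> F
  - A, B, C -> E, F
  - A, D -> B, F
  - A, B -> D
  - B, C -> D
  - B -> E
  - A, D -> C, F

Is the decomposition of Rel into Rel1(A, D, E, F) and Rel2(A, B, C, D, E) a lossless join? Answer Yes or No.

The shared attributes are {A, D, E} and {A, D, E}⁺ = {A, B, C, D, E, F}.
Rel1 is contained in that closure, so Rel1 ∩ Rel2 -> Rel1 holds and the join is lossless.

Yes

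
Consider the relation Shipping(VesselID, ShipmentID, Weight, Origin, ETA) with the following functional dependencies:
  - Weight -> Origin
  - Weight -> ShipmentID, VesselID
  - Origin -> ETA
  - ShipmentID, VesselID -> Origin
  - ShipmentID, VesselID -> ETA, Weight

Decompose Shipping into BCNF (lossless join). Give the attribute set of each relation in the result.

{ETA, Origin}; {Origin, ShipmentID, VesselID, Weight}

Candidate keys of the original relation: {ShipmentID, VesselID}, {Weight}.
{ETA, Origin, ShipmentID, VesselID, Weight}: {Origin} determines {ETA, Origin} here but is not a superkey — split on Origin -> ETA, giving {ETA, Origin} and {Origin, ShipmentID, VesselID, Weight}.
{ETA, Origin} has no BCNF violation.
{Origin, ShipmentID, VesselID, Weight} has no BCNF violation.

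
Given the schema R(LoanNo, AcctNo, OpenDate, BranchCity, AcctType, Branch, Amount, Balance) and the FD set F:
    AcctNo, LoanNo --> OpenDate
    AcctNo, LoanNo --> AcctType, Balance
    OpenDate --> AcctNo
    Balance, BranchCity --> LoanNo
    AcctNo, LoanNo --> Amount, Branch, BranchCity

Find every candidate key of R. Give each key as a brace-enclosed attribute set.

{AcctNo, Balance, BranchCity}, {AcctNo, LoanNo}, {Balance, BranchCity, OpenDate}, {LoanNo, OpenDate}

{AcctNo, LoanNo}⁺ = {AcctNo, AcctType, Amount, Balance, Branch, BranchCity, LoanNo, OpenDate}, which is every attribute, so {AcctNo, LoanNo} is a candidate key.
{LoanNo, OpenDate}⁺ = {AcctNo, AcctType, Amount, Balance, Branch, BranchCity, LoanNo, OpenDate}, which is every attribute, so {LoanNo, OpenDate} is a candidate key.
{AcctNo, Balance, BranchCity}⁺ = {AcctNo, AcctType, Amount, Balance, Branch, BranchCity, LoanNo, OpenDate}, which is every attribute, so {AcctNo, Balance, BranchCity} is a candidate key.
{Balance, BranchCity, OpenDate}⁺ = {AcctNo, AcctType, Amount, Balance, Branch, BranchCity, LoanNo, OpenDate}, which is every attribute, so {Balance, BranchCity, OpenDate} is a candidate key.
These are minimal and exhaustive — every other superkey contains one of them.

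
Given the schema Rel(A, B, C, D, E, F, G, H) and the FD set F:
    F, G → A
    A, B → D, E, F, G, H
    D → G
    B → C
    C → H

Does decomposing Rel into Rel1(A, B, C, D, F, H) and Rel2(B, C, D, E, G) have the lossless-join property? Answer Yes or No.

Common attributes: {B, C, D}; their closure is {B, C, D, G, H}.
Rel1 ⊄ {B, C, D, G, H} and Rel2 ⊄ {B, C, D, G, H}, so the split is lossy.

No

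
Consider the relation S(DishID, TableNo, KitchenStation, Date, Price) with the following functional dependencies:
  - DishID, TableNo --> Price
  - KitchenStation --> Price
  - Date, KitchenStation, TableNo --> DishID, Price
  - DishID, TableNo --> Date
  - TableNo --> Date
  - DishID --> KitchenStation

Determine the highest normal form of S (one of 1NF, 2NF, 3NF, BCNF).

Candidate keys: {DishID, TableNo}, {KitchenStation, TableNo}. Prime attributes: {DishID, KitchenStation, TableNo}.
For KitchenStation --> Price we have {KitchenStation}⁺ = {KitchenStation, Price}; {KitchenStation} is not a superkey, so BCNF fails.
KitchenStation --> Price has non-prime {Price} on the right and a non-superkey on the left, so 3NF fails.
Since {DishID} ⊂ {DishID, TableNo} and {DishID}⁺ ⊇ {Price} with {Price} non-prime, there is a partial dependency; 2NF fails.

1NF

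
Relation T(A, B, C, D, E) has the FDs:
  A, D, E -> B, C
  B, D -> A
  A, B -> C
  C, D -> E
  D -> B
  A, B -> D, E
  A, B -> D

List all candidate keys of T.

{D}⁺ = {A, B, C, D, E} — all of the relation — so {D} is a candidate key.
{A, B}⁺ = {A, B, C, D, E} — all of the relation — so {A, B} is a candidate key.
No proper subset of any of these is a key, and no other minimal superkey exists.

{A, B}, {D}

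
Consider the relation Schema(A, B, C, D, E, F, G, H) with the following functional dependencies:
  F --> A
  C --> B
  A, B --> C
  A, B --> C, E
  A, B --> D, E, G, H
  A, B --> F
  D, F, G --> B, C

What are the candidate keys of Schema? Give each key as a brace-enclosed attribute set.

Closure of {A, B} is {A, B, C, D, E, F, G, H}, the whole schema; {A, B} is a candidate key.
Closure of {A, C} is {A, B, C, D, E, F, G, H}, the whole schema; {A, C} is a candidate key.
Closure of {B, F} is {A, B, C, D, E, F, G, H}, the whole schema; {B, F} is a candidate key.
Closure of {C, F} is {A, B, C, D, E, F, G, H}, the whole schema; {C, F} is a candidate key.
Closure of {D, F, G} is {A, B, C, D, E, F, G, H}, the whole schema; {D, F, G} is a candidate key.
No proper subset of any of these is a key, and no other minimal superkey exists.

{A, B}, {A, C}, {B, F}, {C, F}, {D, F, G}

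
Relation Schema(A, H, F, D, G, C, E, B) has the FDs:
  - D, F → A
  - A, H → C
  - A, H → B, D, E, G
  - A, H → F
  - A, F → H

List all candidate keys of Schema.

{A, F}, {A, H}, {D, F}

{A, F}⁺ = {A, B, C, D, E, F, G, H} — all of the relation — so {A, F} is a candidate key.
{A, H}⁺ = {A, B, C, D, E, F, G, H} — all of the relation — so {A, H} is a candidate key.
{D, F}⁺ = {A, B, C, D, E, F, G, H} — all of the relation — so {D, F} is a candidate key.
No proper subset of any of these is a key, and no other minimal superkey exists.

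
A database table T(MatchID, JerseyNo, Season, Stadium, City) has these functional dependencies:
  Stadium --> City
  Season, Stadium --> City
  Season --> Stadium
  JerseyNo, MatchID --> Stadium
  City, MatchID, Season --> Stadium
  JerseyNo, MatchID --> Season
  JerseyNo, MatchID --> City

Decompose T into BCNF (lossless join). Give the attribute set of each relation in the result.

Candidate key of the original relation: {JerseyNo, MatchID}.
{City, JerseyNo, MatchID, Season, Stadium}: {Stadium} determines {City, Stadium} here but is not a superkey — split on Stadium --> City, giving {City, Stadium} and {JerseyNo, MatchID, Season, Stadium}.
{City, Stadium} is in BCNF.
{JerseyNo, MatchID, Season, Stadium}: {Season} determines {Season, Stadium} here but is not a superkey — split on Season --> Stadium, giving {Season, Stadium} and {JerseyNo, MatchID, Season}.
{Season, Stadium} is in BCNF.
{JerseyNo, MatchID, Season} is in BCNF.

{City, Stadium}; {JerseyNo, MatchID, Season}; {Season, Stadium}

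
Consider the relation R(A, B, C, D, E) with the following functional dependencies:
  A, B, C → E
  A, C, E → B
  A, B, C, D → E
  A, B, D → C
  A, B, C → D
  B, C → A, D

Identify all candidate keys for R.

{A, B, D}, {A, C, E}, {B, C}

Closure of {B, C} is {A, B, C, D, E}, the whole schema; {B, C} is a candidate key.
Closure of {A, B, D} is {A, B, C, D, E}, the whole schema; {A, B, D} is a candidate key.
Closure of {A, C, E} is {A, B, C, D, E}, the whole schema; {A, C, E} is a candidate key.
No proper subset of any of these is a key, and no other minimal superkey exists.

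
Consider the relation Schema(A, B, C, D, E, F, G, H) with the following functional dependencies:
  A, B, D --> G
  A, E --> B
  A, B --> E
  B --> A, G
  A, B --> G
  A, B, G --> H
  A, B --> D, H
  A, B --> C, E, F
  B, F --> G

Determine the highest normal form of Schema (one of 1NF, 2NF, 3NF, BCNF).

Candidate keys: {A, E}, {B}. Prime attributes: {A, B, E}.
Every FD has a superkey on the left, so the relation is in BCNF.

BCNF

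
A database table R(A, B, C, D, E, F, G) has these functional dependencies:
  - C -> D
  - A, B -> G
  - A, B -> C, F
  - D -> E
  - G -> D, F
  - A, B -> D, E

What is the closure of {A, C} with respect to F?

Start with {A, C}.
C -> D applies; add {D} → now {A, C, D}.
D -> E applies; add {E} → now {A, C, D, E}.
No further FD applies.

{A, C, D, E}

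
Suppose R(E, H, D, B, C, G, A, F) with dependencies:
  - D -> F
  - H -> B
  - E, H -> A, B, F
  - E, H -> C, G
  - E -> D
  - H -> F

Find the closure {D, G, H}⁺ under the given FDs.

Start with {D, G, H}.
D -> F applies; add {F} → now {D, F, G, H}.
H -> B applies; add {B} → now {B, D, F, G, H}.
No further FD applies.

{B, D, F, G, H}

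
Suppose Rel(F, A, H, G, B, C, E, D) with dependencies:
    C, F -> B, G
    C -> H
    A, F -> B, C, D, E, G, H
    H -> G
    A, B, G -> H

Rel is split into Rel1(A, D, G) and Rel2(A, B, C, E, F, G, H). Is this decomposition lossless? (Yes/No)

The shared attributes are {A, G} and {A, G}⁺ = {A, G}.
The closure covers neither Rel1 nor Rel2 entirely; the join is not lossless.

No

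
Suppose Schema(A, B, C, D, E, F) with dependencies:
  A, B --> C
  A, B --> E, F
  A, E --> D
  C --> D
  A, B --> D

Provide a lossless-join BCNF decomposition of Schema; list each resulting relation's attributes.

Candidate key of the original relation: {A, B}.
In {A, B, C, D, E, F}, {A, E} is not a superkey ({A, E}⁺ restricted to this set is {A, D, E}), so split on A, E --> D into {A, D, E} and {A, B, C, E, F}.
{A, D, E} has no BCNF violation.
{A, B, C, E, F} has no BCNF violation.

{A, B, C, E, F}; {A, D, E}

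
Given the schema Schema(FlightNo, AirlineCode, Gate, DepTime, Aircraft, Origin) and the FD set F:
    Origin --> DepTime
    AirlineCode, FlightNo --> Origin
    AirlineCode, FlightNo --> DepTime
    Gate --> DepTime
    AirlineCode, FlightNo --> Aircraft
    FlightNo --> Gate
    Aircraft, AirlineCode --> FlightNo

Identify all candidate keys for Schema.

{AirlineCode} never appears on the right of any FD, so every key must include it.
{Aircraft, AirlineCode}⁺ = {Aircraft, AirlineCode, DepTime, FlightNo, Gate, Origin} — all of the relation — so {Aircraft, AirlineCode} is a candidate key.
{AirlineCode, FlightNo}⁺ = {Aircraft, AirlineCode, DepTime, FlightNo, Gate, Origin} — all of the relation — so {AirlineCode, FlightNo} is a candidate key.
No proper subset of any of these is a key, and no other minimal superkey exists.

{Aircraft, AirlineCode}, {AirlineCode, FlightNo}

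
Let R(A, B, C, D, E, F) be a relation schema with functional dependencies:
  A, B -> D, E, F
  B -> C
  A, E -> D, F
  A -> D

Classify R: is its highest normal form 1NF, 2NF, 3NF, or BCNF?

1NF

Candidate key: {A, B}. Prime attributes: {A, B}.
For B -> C we have {B}⁺ = {B, C}; {B} is not a superkey, so BCNF fails.
B -> C determines the non-prime attribute {C} from a non-superkey — 3NF is violated.
The proper key subset {A} of {A, B} determines non-prime {D}, so the relation is not even in 2NF.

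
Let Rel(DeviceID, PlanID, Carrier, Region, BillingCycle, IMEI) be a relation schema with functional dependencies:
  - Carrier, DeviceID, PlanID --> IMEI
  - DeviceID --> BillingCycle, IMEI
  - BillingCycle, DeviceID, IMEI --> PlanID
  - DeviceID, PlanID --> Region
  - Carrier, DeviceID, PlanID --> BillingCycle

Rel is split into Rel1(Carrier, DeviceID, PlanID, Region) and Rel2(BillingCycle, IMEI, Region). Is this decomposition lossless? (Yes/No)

No

Common attributes: {Region}; their closure is {Region}.
The closure covers neither Rel1 nor Rel2 entirely; the join is not lossless.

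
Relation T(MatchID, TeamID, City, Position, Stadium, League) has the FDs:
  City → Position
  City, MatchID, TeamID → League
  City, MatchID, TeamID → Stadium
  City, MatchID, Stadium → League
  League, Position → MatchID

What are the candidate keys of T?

{City, League, TeamID}, {City, MatchID, TeamID}

No FD produces {City, TeamID}, so they must be in every candidate key.
Closure of {City, League, TeamID} is {City, League, MatchID, Position, Stadium, TeamID}, the whole schema; {City, League, TeamID} is a candidate key.
Closure of {City, MatchID, TeamID} is {City, League, MatchID, Position, Stadium, TeamID}, the whole schema; {City, MatchID, TeamID} is a candidate key.
These are minimal and exhaustive — every other superkey contains one of them.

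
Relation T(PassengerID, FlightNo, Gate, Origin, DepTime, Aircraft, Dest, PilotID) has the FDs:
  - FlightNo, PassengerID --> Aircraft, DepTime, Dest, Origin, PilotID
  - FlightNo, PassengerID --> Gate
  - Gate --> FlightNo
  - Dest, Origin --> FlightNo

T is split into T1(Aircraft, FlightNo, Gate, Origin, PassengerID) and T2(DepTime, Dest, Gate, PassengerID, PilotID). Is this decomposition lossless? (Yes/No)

Yes

Common attributes: {Gate, PassengerID}; their closure is {Aircraft, DepTime, Dest, FlightNo, Gate, Origin, PassengerID, PilotID}.
T1 is contained in that closure, so T1 ∩ T2 --> T1 holds and the join is lossless.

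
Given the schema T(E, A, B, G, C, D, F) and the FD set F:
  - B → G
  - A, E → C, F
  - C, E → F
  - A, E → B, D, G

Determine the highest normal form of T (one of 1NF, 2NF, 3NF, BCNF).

Candidate key: {A, E}. Prime attributes: {A, E}.
B → G: {B}⁺ = {B, G}, which is not all of the attributes, so the left side is not a superkey — BCNF is violated.
B → G has non-prime {G} on the right and a non-superkey on the left, so 3NF fails.
No non-prime attribute depends on a proper subset of any candidate key, so 2NF holds.

2NF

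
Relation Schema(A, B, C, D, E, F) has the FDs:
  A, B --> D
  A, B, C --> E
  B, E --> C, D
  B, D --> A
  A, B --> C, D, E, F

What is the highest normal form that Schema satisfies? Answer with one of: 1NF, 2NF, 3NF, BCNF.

Candidate keys: {A, B}, {B, D}, {B, E}. Prime attributes: {A, B, D, E}.
The left-hand side of every FD is a superkey, so BCNF is satisfied.

BCNF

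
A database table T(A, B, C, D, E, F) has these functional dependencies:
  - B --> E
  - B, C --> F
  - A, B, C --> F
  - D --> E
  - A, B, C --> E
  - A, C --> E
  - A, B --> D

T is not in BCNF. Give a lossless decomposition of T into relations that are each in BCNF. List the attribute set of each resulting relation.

{A, B, C}; {A, B, D}; {B, C, F}; {B, E}

Candidate key of the original relation: {A, B, C}.
{A, B, C, D, E, F}: {B} determines {B, E} here but is not a superkey — split on B --> E, giving {B, E} and {A, B, C, D, F}.
{B, E} has no BCNF violation.
{A, B, C, D, F}: {B, C} determines {B, C, F} here but is not a superkey — split on B, C --> F, giving {B, C, F} and {A, B, C, D}.
{B, C, F} has no BCNF violation.
{A, B, C, D}: {A, B} determines {A, B, D} here but is not a superkey — split on A, B --> D, giving {A, B, D} and {A, B, C}.
{A, B, D} has no BCNF violation.
{A, B, C} has no BCNF violation.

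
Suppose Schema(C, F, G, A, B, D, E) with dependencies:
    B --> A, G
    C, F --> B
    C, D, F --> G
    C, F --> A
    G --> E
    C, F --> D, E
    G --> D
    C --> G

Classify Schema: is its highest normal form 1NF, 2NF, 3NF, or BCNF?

1NF

Candidate key: {C, F}. Prime attributes: {C, F}.
B --> A, G breaks BCNF: {B}⁺ = {A, B, D, E, G}, so {B} is not a superkey.
B --> A, G determines the non-prime attributes {A, G} from a non-superkey — 3NF is violated.
Since {C} ⊂ {C, F} and {C}⁺ ⊇ {D, E, G} with {D, E, G} non-prime, there is a partial dependency; 2NF fails.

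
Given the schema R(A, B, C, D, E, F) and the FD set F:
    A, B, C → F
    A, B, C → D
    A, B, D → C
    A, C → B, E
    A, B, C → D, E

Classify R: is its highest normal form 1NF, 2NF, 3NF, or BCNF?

Candidate keys: {A, B, D}, {A, C}. Prime attributes: {A, B, C, D}.
Every FD has a superkey on the left, so the relation is in BCNF.

BCNF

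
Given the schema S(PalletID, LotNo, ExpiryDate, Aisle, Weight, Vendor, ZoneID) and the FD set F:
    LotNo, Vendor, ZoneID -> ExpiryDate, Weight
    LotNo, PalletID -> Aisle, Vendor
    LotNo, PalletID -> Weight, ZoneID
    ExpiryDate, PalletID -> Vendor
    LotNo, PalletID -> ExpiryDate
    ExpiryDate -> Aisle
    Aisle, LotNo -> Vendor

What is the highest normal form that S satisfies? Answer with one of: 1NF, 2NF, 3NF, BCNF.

2NF

Candidate key: {LotNo, PalletID}. Prime attributes: {LotNo, PalletID}.
LotNo, Vendor, ZoneID -> ExpiryDate, Weight: {LotNo, Vendor, ZoneID}⁺ = {Aisle, ExpiryDate, LotNo, Vendor, Weight, ZoneID}, which is not all of the attributes, so the left side is not a superkey — BCNF is violated.
Because {ExpiryDate, Weight} are non-prime and the left side of LotNo, Vendor, ZoneID -> ExpiryDate, Weight is not a superkey, the relation is not in 3NF.
No non-prime attribute depends on a proper subset of any candidate key, so 2NF holds.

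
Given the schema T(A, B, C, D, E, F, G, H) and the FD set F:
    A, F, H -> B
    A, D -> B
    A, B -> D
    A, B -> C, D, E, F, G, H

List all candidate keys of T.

{A, B}, {A, D}, {A, F, H}

No FD produces {A}, so it must be in every candidate key.
Closure of {A, B} is {A, B, C, D, E, F, G, H}, the whole schema; {A, B} is a candidate key.
Closure of {A, D} is {A, B, C, D, E, F, G, H}, the whole schema; {A, D} is a candidate key.
Closure of {A, F, H} is {A, B, C, D, E, F, G, H}, the whole schema; {A, F, H} is a candidate key.
These are minimal and exhaustive — every other superkey contains one of them.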